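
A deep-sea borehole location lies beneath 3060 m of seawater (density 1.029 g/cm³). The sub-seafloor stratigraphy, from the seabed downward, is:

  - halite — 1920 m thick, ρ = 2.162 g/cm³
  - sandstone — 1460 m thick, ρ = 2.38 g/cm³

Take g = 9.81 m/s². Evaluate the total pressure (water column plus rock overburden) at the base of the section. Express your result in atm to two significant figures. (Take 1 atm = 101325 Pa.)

1000 atm

seawater: 1029 kg/m³ × 9.81 m/s² × 3060 m = 3.089×10^7 Pa = 304.9 atm
halite: 2162 kg/m³ × 9.81 m/s² × 1920 m = 4.072×10^7 Pa = 401.9 atm
sandstone: 2380 kg/m³ × 9.81 m/s² × 1460 m = 3.409×10^7 Pa = 336.4 atm
Total = 304.9 + 401.9 + 336.4 = 1043.2 atm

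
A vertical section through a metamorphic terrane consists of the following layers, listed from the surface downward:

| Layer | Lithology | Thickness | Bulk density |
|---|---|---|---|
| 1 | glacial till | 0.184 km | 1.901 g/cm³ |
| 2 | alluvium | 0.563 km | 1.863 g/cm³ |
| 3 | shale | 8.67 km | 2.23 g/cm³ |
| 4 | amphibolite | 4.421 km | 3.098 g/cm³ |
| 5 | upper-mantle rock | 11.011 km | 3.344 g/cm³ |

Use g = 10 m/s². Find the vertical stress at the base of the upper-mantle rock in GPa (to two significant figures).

0.71 GPa

glacial till: 1901 kg/m³ × 10 m/s² × 184 m = 3.498×10^6 Pa = 3.498×10^-3 GPa
alluvium: 1863 kg/m³ × 10 m/s² × 563 m = 1.049×10^7 Pa = 0.01049 GPa
shale: 2230 kg/m³ × 10 m/s² × 8670 m = 1.933×10^8 Pa = 0.1933 GPa
amphibolite: 3098 kg/m³ × 10 m/s² × 4421 m = 1.370×10^8 Pa = 0.1370 GPa
upper-mantle rock: 3344 kg/m³ × 10 m/s² × 11011 m = 3.682×10^8 Pa = 0.3682 GPa
Total = 3.498×10^-3 + 0.01049 + 0.1933 + 0.1370 + 0.3682 = 0.71250 GPa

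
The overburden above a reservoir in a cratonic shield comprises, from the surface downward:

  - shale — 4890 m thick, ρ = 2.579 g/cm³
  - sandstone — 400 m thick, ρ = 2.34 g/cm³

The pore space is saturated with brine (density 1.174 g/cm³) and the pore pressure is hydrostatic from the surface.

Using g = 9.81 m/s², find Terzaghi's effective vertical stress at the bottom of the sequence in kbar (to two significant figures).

Overburden (lithostatic) stress σ_v:
shale: 2579 kg/m³ × 9.81 m/s² × 4890 m = 1.237×10^8 Pa = 123.7 MPa
sandstone: 2340 kg/m³ × 9.81 m/s² × 400 m = 9.182×10^6 Pa = 9.182 MPa
Total = 123.7 + 9.182 = 132.90 MPa
Pore pressure P_p = 1174 kg/m³ × 9.81 m/s² × 5290 m = 6.092×10^7 Pa = 60.92 MPa
Effective stress σ' = σ_v − P_p = 132.9 − 60.92 = 71.974 MPa = 0.71974 kbar

0.72 kbar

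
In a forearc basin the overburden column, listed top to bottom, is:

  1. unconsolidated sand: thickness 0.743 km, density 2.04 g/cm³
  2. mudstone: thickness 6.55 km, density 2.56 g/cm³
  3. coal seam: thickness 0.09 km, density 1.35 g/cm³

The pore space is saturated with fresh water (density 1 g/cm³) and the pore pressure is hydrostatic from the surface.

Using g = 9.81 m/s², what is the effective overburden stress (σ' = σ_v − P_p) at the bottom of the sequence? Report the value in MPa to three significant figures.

Overburden (lithostatic) stress σ_v:
unconsolidated sand: 2040 kg/m³ × 9.81 m/s² × 743 m = 1.487×10^7 Pa = 14.87 MPa
mudstone: 2560 kg/m³ × 9.81 m/s² × 6550 m = 1.645×10^8 Pa = 164.5 MPa
coal seam: 1350 kg/m³ × 9.81 m/s² × 90 m = 1.192×10^6 Pa = 1.192 MPa
Total = 14.87 + 164.5 + 1.192 = 180.56 MPa
Pore pressure P_p = 1000 kg/m³ × 9.81 m/s² × 7383 m = 7.243×10^7 Pa = 72.43 MPa
Effective stress σ' = σ_v − P_p = 180.6 − 72.43 = 108.13 MPa

108 MPa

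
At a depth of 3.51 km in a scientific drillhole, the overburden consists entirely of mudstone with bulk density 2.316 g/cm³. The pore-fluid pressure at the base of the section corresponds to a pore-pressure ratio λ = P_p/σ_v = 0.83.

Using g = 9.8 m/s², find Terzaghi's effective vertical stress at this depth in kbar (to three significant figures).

0.135 kbar

Overburden (lithostatic) stress σ_v:
mudstone: 2316 kg/m³ × 9.8 m/s² × 3510 m = 7.967×10^7 Pa = 79.67 MPa
Pore pressure P_p = λ·σ_v = 0.83 × 79.67 MPa = 66.12 MPa
Effective stress σ' = σ_v − P_p = 79.67 − 66.12 = 13.543 MPa = 0.13543 kbar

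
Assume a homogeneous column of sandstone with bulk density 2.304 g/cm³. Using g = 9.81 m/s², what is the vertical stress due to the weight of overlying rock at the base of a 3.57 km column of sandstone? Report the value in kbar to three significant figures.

sandstone: 2304 kg/m³ × 9.81 m/s² × 3570 m = 8.069×10^7 Pa = 0.8069 kbar

0.807 kbar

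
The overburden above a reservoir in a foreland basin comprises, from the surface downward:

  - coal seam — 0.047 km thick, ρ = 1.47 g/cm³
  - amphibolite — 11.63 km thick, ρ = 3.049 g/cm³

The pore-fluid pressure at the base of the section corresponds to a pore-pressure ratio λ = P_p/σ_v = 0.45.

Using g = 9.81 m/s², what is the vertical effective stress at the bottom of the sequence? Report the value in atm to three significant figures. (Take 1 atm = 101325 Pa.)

Overburden (lithostatic) stress σ_v:
coal seam: 1470 kg/m³ × 9.81 m/s² × 47 m = 6.778×10^5 Pa = 0.6778 MPa
amphibolite: 3049 kg/m³ × 9.81 m/s² × 11630 m = 3.479×10^8 Pa = 347.9 MPa
Total = 0.6778 + 347.9 = 348.54 MPa
Pore pressure P_p = λ·σ_v = 0.45 × 348.5 MPa = 156.8 MPa
Effective stress σ' = σ_v − P_p = 348.5 − 156.8 = 191.70 MPa = 1891.9 atm

1890 atm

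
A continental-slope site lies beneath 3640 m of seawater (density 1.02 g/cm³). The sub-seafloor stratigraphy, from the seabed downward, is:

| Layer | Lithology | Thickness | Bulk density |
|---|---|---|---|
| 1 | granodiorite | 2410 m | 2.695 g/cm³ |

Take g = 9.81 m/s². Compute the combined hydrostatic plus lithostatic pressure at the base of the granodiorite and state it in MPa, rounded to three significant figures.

100 MPa

seawater: 1020 kg/m³ × 9.81 m/s² × 3640 m = 3.642×10^7 Pa = 36.42 MPa
granodiorite: 2695 kg/m³ × 9.81 m/s² × 2410 m = 6.372×10^7 Pa = 63.72 MPa
Total = 36.42 + 63.72 = 100.14 MPa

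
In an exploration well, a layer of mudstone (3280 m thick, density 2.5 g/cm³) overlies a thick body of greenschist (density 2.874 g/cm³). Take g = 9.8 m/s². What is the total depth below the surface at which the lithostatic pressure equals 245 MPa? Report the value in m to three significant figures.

9130 m

Pressure at base of upper layers: 2500×9.8×3280 = 8.036×10^7 Pa = 80.36 MPa
Remaining pressure to be supplied by greenschist: 2.450×10^8 − 8.036×10^7 = 1.646×10^8 Pa
Additional depth in greenschist = 1.646×10^8 Pa / (2874 kg/m³ × 9.8 m/s²) = 5845.5 m
Total depth = 3280 m + 5845.5 m = 9125.5 m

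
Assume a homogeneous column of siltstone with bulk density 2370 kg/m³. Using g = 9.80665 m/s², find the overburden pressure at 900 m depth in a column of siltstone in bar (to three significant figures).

siltstone: 2370 kg/m³ × 9.80665 m/s² × 900 m = 2.092×10^7 Pa = 209.2 bar

209 bar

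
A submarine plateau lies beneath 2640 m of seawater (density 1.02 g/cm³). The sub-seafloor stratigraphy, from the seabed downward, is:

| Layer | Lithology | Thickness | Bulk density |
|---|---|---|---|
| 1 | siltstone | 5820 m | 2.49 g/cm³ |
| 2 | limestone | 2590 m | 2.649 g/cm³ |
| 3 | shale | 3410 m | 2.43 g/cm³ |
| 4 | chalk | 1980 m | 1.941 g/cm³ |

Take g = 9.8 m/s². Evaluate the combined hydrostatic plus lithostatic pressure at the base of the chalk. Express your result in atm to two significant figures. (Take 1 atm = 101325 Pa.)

seawater: 1020 kg/m³ × 9.8 m/s² × 2640 m = 2.639×10^7 Pa = 260.4 atm
siltstone: 2490 kg/m³ × 9.8 m/s² × 5820 m = 1.420×10^8 Pa = 1402 atm
limestone: 2649 kg/m³ × 9.8 m/s² × 2590 m = 6.724×10^7 Pa = 663.6 atm
shale: 2430 kg/m³ × 9.8 m/s² × 3410 m = 8.121×10^7 Pa = 801.4 atm
chalk: 1941 kg/m³ × 9.8 m/s² × 1980 m = 3.766×10^7 Pa = 371.7 atm
Total = 260.4 + 1402 + 663.6 + 801.4 + 371.7 = 3498.8 atm

3500 atm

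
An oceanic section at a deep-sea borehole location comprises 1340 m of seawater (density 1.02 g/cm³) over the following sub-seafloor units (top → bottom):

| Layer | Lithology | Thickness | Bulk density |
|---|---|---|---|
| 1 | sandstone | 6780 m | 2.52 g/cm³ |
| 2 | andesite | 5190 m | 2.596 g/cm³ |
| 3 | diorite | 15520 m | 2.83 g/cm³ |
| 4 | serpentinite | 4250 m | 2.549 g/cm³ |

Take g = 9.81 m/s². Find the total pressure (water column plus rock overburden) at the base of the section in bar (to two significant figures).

8500 bar

seawater: 1020 kg/m³ × 9.81 m/s² × 1340 m = 1.341×10^7 Pa = 134.1 bar
sandstone: 2520 kg/m³ × 9.81 m/s² × 6780 m = 1.676×10^8 Pa = 1676 bar
andesite: 2596 kg/m³ × 9.81 m/s² × 5190 m = 1.322×10^8 Pa = 1322 bar
diorite: 2830 kg/m³ × 9.81 m/s² × 15520 m = 4.309×10^8 Pa = 4309 bar
serpentinite: 2549 kg/m³ × 9.81 m/s² × 4250 m = 1.063×10^8 Pa = 1063 bar
Total = 134.1 + 1676 + 1322 + 4309 + 1063 = 8503.4 bar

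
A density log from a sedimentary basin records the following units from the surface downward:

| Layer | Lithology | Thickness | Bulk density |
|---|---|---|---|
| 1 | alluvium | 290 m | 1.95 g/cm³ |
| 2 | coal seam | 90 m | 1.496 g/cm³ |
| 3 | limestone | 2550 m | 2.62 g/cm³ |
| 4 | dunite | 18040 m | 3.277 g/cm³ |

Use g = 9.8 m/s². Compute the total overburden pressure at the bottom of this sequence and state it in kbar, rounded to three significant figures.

6.52 kbar

alluvium: 1950 kg/m³ × 9.8 m/s² × 290 m = 5.542×10^6 Pa = 0.05542 kbar
coal seam: 1496 kg/m³ × 9.8 m/s² × 90 m = 1.319×10^6 Pa = 0.01319 kbar
limestone: 2620 kg/m³ × 9.8 m/s² × 2550 m = 6.547×10^7 Pa = 0.6547 kbar
dunite: 3277 kg/m³ × 9.8 m/s² × 18040 m = 5.793×10^8 Pa = 5.793 kbar
Total = 0.05542 + 0.01319 + 0.6547 + 5.793 = 6.5168 kbar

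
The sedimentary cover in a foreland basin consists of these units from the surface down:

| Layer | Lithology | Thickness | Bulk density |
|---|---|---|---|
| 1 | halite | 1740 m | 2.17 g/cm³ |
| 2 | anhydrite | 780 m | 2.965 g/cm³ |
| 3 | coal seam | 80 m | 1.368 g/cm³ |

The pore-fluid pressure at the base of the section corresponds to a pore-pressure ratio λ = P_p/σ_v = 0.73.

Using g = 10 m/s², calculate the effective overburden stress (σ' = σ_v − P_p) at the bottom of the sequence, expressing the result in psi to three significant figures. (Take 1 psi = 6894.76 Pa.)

2430 psi

Overburden (lithostatic) stress σ_v:
halite: 2170 kg/m³ × 10 m/s² × 1740 m = 3.776×10^7 Pa = 37.76 MPa
anhydrite: 2965 kg/m³ × 10 m/s² × 780 m = 2.313×10^7 Pa = 23.13 MPa
coal seam: 1368 kg/m³ × 10 m/s² × 80 m = 1.094×10^6 Pa = 1.094 MPa
Total = 37.76 + 23.13 + 1.094 = 61.979 MPa
Pore pressure P_p = λ·σ_v = 0.73 × 61.98 MPa = 45.24 MPa
Effective stress σ' = σ_v − P_p = 61.98 − 45.24 = 16.734 MPa = 2427.1 psi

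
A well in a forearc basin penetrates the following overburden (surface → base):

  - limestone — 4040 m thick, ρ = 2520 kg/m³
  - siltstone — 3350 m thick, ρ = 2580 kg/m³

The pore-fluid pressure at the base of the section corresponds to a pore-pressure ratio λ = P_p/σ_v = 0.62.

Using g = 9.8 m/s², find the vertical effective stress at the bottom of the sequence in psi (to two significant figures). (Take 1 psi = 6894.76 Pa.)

10000 psi

Overburden (lithostatic) stress σ_v:
limestone: 2520 kg/m³ × 9.8 m/s² × 4040 m = 9.977×10^7 Pa = 99.77 MPa
siltstone: 2580 kg/m³ × 9.8 m/s² × 3350 m = 8.470×10^7 Pa = 84.70 MPa
Total = 99.77 + 84.70 = 184.47 MPa
Pore pressure P_p = λ·σ_v = 0.62 × 184.5 MPa = 114.4 MPa
Effective stress σ' = σ_v − P_p = 184.5 − 114.4 = 70.100 MPa = 10167 psi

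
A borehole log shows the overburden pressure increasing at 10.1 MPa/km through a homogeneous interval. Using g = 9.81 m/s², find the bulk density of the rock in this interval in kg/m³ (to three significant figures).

ρ = (dP/dz)/g = 10.1 MPa/km / 9.81 m/s² = 10100 Pa/m / 9.81 m/s² = 1029.6 kg/m³

1030 kg/m³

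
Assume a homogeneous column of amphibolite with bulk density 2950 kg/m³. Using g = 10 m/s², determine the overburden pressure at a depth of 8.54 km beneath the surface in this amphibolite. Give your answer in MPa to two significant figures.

amphibolite: 2950 kg/m³ × 10 m/s² × 8540 m = 2.519×10^8 Pa = 251.9 MPa

250 MPa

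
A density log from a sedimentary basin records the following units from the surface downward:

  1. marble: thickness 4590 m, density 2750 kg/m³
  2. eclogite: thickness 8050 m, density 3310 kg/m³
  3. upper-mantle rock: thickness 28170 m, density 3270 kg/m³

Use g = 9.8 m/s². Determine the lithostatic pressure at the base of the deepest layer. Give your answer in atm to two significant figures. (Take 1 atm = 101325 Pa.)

13000 atm

marble: 2750 kg/m³ × 9.8 m/s² × 4590 m = 1.237×10^8 Pa = 1221 atm
eclogite: 3310 kg/m³ × 9.8 m/s² × 8050 m = 2.611×10^8 Pa = 2577 atm
upper-mantle rock: 3270 kg/m³ × 9.8 m/s² × 28170 m = 9.027×10^8 Pa = 8909 atm
Total = 1221 + 2577 + 8909 = 12707 atm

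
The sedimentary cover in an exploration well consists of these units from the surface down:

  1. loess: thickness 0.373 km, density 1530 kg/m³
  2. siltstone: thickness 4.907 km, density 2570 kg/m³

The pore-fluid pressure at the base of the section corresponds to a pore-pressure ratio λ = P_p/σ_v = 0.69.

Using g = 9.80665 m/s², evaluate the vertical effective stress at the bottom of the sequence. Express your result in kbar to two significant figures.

Overburden (lithostatic) stress σ_v:
loess: 1530 kg/m³ × 9.80665 m/s² × 373 m = 5.597×10^6 Pa = 5.597 MPa
siltstone: 2570 kg/m³ × 9.80665 m/s² × 4907 m = 1.237×10^8 Pa = 123.7 MPa
Total = 5.597 + 123.7 = 129.27 MPa
Pore pressure P_p = λ·σ_v = 0.69 × 129.3 MPa = 89.20 MPa
Effective stress σ' = σ_v − P_p = 129.3 − 89.20 = 40.073 MPa = 0.40073 kbar

0.40 kbar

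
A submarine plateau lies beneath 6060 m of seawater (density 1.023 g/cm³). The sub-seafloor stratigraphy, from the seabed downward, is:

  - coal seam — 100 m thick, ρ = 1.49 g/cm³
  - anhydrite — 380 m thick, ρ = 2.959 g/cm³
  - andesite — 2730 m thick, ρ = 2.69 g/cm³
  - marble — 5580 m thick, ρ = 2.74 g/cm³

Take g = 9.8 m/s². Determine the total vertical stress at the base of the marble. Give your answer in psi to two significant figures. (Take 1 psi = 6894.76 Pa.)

43000 psi

seawater: 1023 kg/m³ × 9.8 m/s² × 6060 m = 6.075×10^7 Pa = 8812 psi
coal seam: 1490 kg/m³ × 9.8 m/s² × 100 m = 1.460×10^6 Pa = 211.8 psi
anhydrite: 2959 kg/m³ × 9.8 m/s² × 380 m = 1.102×10^7 Pa = 1598 psi
andesite: 2690 kg/m³ × 9.8 m/s² × 2730 m = 7.197×10^7 Pa = 10438 psi
marble: 2740 kg/m³ × 9.8 m/s² × 5580 m = 1.498×10^8 Pa = 21732 psi
Total = 8812 + 211.8 + 1598 + 10438 + 21732 = 42791 psi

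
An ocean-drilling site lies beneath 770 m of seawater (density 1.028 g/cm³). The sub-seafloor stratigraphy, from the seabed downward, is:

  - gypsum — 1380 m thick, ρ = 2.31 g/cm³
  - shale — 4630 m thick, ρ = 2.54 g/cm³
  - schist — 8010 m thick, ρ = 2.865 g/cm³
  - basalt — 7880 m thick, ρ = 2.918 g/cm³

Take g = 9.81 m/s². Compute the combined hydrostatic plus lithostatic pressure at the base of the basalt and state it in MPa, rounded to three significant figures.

seawater: 1028 kg/m³ × 9.81 m/s² × 770 m = 7.765×10^6 Pa = 7.765 MPa
gypsum: 2310 kg/m³ × 9.81 m/s² × 1380 m = 3.127×10^7 Pa = 31.27 MPa
shale: 2540 kg/m³ × 9.81 m/s² × 4630 m = 1.154×10^8 Pa = 115.4 MPa
schist: 2865 kg/m³ × 9.81 m/s² × 8010 m = 2.251×10^8 Pa = 225.1 MPa
basalt: 2918 kg/m³ × 9.81 m/s² × 7880 m = 2.256×10^8 Pa = 225.6 MPa
Total = 7.765 + 31.27 + 115.4 + 225.1 + 225.6 = 605.10 MPa

605 MPa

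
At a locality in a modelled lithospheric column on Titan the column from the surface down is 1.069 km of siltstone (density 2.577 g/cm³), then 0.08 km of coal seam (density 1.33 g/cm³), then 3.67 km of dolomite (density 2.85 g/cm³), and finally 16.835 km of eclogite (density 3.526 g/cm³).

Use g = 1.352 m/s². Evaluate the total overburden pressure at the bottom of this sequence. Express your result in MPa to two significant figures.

siltstone: 2577 kg/m³ × 1.352 m/s² × 1069 m = 3.725×10^6 Pa = 3.725 MPa
coal seam: 1330 kg/m³ × 1.352 m/s² × 80 m = 1.439×10^5 Pa = 0.1439 MPa
dolomite: 2850 kg/m³ × 1.352 m/s² × 3670 m = 1.414×10^7 Pa = 14.14 MPa
eclogite: 3526 kg/m³ × 1.352 m/s² × 16835 m = 8.026×10^7 Pa = 80.26 MPa
Total = 3.725 + 0.1439 + 14.14 + 80.26 = 98.265 MPa

98 MPa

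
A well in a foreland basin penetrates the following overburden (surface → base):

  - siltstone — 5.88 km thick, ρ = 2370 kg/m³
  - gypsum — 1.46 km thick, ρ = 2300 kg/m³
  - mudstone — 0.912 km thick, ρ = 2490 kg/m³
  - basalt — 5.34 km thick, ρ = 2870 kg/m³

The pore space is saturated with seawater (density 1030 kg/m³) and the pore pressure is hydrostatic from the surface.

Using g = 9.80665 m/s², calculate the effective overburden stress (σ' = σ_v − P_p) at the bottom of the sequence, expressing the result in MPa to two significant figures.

Overburden (lithostatic) stress σ_v:
siltstone: 2370 kg/m³ × 9.80665 m/s² × 5880 m = 1.367×10^8 Pa = 136.7 MPa
gypsum: 2300 kg/m³ × 9.80665 m/s² × 1460 m = 3.293×10^7 Pa = 32.93 MPa
mudstone: 2490 kg/m³ × 9.80665 m/s² × 912 m = 2.227×10^7 Pa = 22.27 MPa
basalt: 2870 kg/m³ × 9.80665 m/s² × 5340 m = 1.503×10^8 Pa = 150.3 MPa
Total = 136.7 + 32.93 + 22.27 + 150.3 = 342.16 MPa
Pore pressure P_p = 1030 kg/m³ × 9.80665 m/s² × 13592 m = 1.373×10^8 Pa = 137.3 MPa
Effective stress σ' = σ_v − P_p = 342.2 − 137.3 = 204.87 MPa

200 MPa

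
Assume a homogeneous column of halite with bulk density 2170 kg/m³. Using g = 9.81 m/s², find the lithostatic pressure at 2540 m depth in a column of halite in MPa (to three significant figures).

54.1 MPa

halite: 2170 kg/m³ × 9.81 m/s² × 2540 m = 5.407×10^7 Pa = 54.07 MPa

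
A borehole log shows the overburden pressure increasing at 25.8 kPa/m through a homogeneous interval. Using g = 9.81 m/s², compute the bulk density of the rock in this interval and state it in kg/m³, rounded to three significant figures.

ρ = (dP/dz)/g = 25.8 kPa/m / 9.81 m/s² = 25800 Pa/m / 9.81 m/s² = 2630.0 kg/m³

2630 kg/m³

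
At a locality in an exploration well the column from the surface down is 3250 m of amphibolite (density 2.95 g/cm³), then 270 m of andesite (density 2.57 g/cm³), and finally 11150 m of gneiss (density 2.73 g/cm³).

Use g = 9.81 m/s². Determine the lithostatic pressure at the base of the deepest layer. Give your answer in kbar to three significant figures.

3.99 kbar

amphibolite: 2950 kg/m³ × 9.81 m/s² × 3250 m = 9.405×10^7 Pa = 0.9405 kbar
andesite: 2570 kg/m³ × 9.81 m/s² × 270 m = 6.807×10^6 Pa = 0.06807 kbar
gneiss: 2730 kg/m³ × 9.81 m/s² × 11150 m = 2.986×10^8 Pa = 2.986 kbar
Total = 0.9405 + 0.06807 + 2.986 = 3.9947 kbar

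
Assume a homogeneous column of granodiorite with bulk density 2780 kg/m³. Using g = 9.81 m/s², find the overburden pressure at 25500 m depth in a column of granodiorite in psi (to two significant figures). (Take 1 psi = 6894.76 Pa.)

granodiorite: 2780 kg/m³ × 9.81 m/s² × 25500 m = 6.954×10^8 Pa = 1.009×10^5 psi

100000 psi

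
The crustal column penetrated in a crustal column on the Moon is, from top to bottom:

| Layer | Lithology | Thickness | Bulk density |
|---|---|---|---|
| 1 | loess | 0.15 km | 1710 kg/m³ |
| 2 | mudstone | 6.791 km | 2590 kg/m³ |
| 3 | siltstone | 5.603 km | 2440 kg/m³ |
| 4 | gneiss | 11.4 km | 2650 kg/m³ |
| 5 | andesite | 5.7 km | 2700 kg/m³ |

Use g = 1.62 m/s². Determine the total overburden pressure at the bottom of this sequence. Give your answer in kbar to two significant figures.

loess: 1710 kg/m³ × 1.62 m/s² × 150 m = 4.155×10^5 Pa = 4.155×10^-3 kbar
mudstone: 2590 kg/m³ × 1.62 m/s² × 6791 m = 2.849×10^7 Pa = 0.2849 kbar
siltstone: 2440 kg/m³ × 1.62 m/s² × 5603 m = 2.215×10^7 Pa = 0.2215 kbar
gneiss: 2650 kg/m³ × 1.62 m/s² × 11400 m = 4.894×10^7 Pa = 0.4894 kbar
andesite: 2700 kg/m³ × 1.62 m/s² × 5700 m = 2.493×10^7 Pa = 0.2493 kbar
Total = 4.155×10^-3 + 0.2849 + 0.2215 + 0.4894 + 0.2493 = 1.2493 kbar

1.2 kbar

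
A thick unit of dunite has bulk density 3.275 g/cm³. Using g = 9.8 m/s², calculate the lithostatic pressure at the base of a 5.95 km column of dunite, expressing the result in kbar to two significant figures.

1.9 kbar

dunite: 3275 kg/m³ × 9.8 m/s² × 5950 m = 1.910×10^8 Pa = 1.910 kbar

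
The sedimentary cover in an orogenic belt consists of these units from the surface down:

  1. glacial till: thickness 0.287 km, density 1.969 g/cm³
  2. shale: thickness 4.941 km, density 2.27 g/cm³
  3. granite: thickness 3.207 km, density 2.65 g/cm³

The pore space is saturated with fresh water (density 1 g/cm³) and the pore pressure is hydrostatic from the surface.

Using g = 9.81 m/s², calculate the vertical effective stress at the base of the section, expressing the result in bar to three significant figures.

1160 bar

Overburden (lithostatic) stress σ_v:
glacial till: 1969 kg/m³ × 9.81 m/s² × 287 m = 5.544×10^6 Pa = 5.544 MPa
shale: 2270 kg/m³ × 9.81 m/s² × 4941 m = 1.100×10^8 Pa = 110.0 MPa
granite: 2650 kg/m³ × 9.81 m/s² × 3207 m = 8.337×10^7 Pa = 83.37 MPa
Total = 5.544 + 110.0 + 83.37 = 198.94 MPa
Pore pressure P_p = 1000 kg/m³ × 9.81 m/s² × 8435 m = 8.275×10^7 Pa = 82.75 MPa
Effective stress σ' = σ_v − P_p = 198.9 − 82.75 = 116.20 MPa = 1162.0 bar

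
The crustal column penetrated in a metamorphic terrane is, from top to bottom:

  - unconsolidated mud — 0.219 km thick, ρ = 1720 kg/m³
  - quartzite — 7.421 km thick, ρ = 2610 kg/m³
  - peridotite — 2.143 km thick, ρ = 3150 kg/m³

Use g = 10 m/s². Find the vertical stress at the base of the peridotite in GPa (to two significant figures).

unconsolidated mud: 1720 kg/m³ × 10 m/s² × 219 m = 3.767×10^6 Pa = 3.767×10^-3 GPa
quartzite: 2610 kg/m³ × 10 m/s² × 7421 m = 1.937×10^8 Pa = 0.1937 GPa
peridotite: 3150 kg/m³ × 10 m/s² × 2143 m = 6.750×10^7 Pa = 0.06750 GPa
Total = 3.767×10^-3 + 0.1937 + 0.06750 = 0.26496 GPa

0.26 GPa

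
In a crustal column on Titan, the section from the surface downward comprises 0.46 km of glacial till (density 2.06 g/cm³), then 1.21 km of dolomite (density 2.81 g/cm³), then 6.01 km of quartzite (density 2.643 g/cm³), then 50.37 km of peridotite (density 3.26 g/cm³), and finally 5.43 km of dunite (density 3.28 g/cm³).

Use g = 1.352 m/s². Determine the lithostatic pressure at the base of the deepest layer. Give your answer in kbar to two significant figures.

2.7 kbar

glacial till: 2060 kg/m³ × 1.352 m/s² × 460 m = 1.281×10^6 Pa = 0.01281 kbar
dolomite: 2810 kg/m³ × 1.352 m/s² × 1210 m = 4.597×10^6 Pa = 0.04597 kbar
quartzite: 2643 kg/m³ × 1.352 m/s² × 6010 m = 2.148×10^7 Pa = 0.2148 kbar
peridotite: 3260 kg/m³ × 1.352 m/s² × 50370 m = 2.220×10^8 Pa = 2.220 kbar
dunite: 3280 kg/m³ × 1.352 m/s² × 5430 m = 2.408×10^7 Pa = 0.2408 kbar
Total = 0.01281 + 0.04597 + 0.2148 + 2.220 + 0.2408 = 2.7344 kbar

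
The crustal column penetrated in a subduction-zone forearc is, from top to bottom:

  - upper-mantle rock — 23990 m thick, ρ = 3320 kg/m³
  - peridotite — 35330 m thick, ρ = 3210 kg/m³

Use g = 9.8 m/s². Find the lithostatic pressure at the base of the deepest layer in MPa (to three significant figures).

upper-mantle rock: 3320 kg/m³ × 9.8 m/s² × 23990 m = 7.805×10^8 Pa = 780.5 MPa
peridotite: 3210 kg/m³ × 9.8 m/s² × 35330 m = 1.111×10^9 Pa = 1111 MPa
Total = 780.5 + 1111 = 1891.9 MPa

1890 MPa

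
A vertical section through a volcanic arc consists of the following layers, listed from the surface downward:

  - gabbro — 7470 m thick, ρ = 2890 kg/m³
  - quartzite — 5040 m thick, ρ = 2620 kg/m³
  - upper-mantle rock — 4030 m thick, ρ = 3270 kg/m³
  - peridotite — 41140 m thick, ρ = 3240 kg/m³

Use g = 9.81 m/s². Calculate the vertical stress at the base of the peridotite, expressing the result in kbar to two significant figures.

gabbro: 2890 kg/m³ × 9.81 m/s² × 7470 m = 2.118×10^8 Pa = 2.118 kbar
quartzite: 2620 kg/m³ × 9.81 m/s² × 5040 m = 1.295×10^8 Pa = 1.295 kbar
upper-mantle rock: 3270 kg/m³ × 9.81 m/s² × 4030 m = 1.293×10^8 Pa = 1.293 kbar
peridotite: 3240 kg/m³ × 9.81 m/s² × 41140 m = 1.308×10^9 Pa = 13.08 kbar
Total = 2.118 + 1.295 + 1.293 + 13.08 = 17.782 kbar

18 kbar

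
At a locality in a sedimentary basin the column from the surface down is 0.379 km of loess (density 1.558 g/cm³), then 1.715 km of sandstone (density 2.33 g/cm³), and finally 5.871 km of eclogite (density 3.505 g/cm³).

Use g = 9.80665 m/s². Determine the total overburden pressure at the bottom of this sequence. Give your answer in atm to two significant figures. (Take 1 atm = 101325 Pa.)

loess: 1558 kg/m³ × 9.80665 m/s² × 379 m = 5.791×10^6 Pa = 57.15 atm
sandstone: 2330 kg/m³ × 9.80665 m/s² × 1715 m = 3.919×10^7 Pa = 386.7 atm
eclogite: 3505 kg/m³ × 9.80665 m/s² × 5871 m = 2.018×10^8 Pa = 1992 atm
Total = 57.15 + 386.7 + 1992 = 2435.5 atm

2400 atm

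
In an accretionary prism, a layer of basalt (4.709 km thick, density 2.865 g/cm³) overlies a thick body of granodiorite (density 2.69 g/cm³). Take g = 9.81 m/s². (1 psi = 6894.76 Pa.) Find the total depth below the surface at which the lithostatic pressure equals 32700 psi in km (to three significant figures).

Pressure at base of upper layers: 2865×9.81×4709 = 1.323×10^8 Pa = 19196 psi
Remaining pressure to be supplied by granodiorite: 2.255×10^8 − 1.323×10^8 = 9.311×10^7 Pa
Additional depth in granodiorite = 9.311×10^7 Pa / (2690 kg/m³ × 9.81 m/s²) = 3528.3 m
Total depth = 4709 m + 3528.3 m = 8237.3 m
= 8.2373 km

8.24 km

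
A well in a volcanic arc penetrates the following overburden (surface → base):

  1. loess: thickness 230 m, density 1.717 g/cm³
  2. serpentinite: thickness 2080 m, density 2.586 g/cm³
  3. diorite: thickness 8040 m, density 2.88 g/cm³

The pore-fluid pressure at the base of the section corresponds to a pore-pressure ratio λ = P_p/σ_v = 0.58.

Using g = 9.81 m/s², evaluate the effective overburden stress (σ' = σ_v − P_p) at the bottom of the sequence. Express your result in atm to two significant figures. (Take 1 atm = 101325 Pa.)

Overburden (lithostatic) stress σ_v:
loess: 1717 kg/m³ × 9.81 m/s² × 230 m = 3.874×10^6 Pa = 3.874 MPa
serpentinite: 2586 kg/m³ × 9.81 m/s² × 2080 m = 5.277×10^7 Pa = 52.77 MPa
diorite: 2880 kg/m³ × 9.81 m/s² × 8040 m = 2.272×10^8 Pa = 227.2 MPa
Total = 3.874 + 52.77 + 227.2 = 283.79 MPa
Pore pressure P_p = λ·σ_v = 0.58 × 283.8 MPa = 164.6 MPa
Effective stress σ' = σ_v − P_p = 283.8 − 164.6 = 119.19 MPa = 1176.3 atm

1200 atm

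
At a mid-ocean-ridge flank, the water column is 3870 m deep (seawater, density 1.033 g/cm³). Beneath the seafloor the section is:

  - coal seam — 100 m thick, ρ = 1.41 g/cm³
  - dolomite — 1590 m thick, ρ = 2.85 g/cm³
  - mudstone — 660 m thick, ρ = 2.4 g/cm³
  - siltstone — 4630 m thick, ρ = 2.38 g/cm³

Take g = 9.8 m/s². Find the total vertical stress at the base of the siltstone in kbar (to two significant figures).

seawater: 1033 kg/m³ × 9.8 m/s² × 3870 m = 3.918×10^7 Pa = 0.3918 kbar
coal seam: 1410 kg/m³ × 9.8 m/s² × 100 m = 1.382×10^6 Pa = 0.01382 kbar
dolomite: 2850 kg/m³ × 9.8 m/s² × 1590 m = 4.441×10^7 Pa = 0.4441 kbar
mudstone: 2400 kg/m³ × 9.8 m/s² × 660 m = 1.552×10^7 Pa = 0.1552 kbar
siltstone: 2380 kg/m³ × 9.8 m/s² × 4630 m = 1.080×10^8 Pa = 1.080 kbar
Total = 0.3918 + 0.01382 + 0.4441 + 0.1552 + 1.080 = 2.0848 kbar

2.1 kbar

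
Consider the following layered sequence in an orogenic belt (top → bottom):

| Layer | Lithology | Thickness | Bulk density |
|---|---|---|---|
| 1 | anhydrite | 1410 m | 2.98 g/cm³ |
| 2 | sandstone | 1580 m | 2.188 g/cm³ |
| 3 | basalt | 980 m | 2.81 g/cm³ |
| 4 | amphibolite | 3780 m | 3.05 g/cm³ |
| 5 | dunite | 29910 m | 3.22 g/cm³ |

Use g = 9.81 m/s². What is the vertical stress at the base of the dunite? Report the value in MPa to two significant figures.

1200 MPa

anhydrite: 2980 kg/m³ × 9.81 m/s² × 1410 m = 4.122×10^7 Pa = 41.22 MPa
sandstone: 2188 kg/m³ × 9.81 m/s² × 1580 m = 3.391×10^7 Pa = 33.91 MPa
basalt: 2810 kg/m³ × 9.81 m/s² × 980 m = 2.701×10^7 Pa = 27.01 MPa
amphibolite: 3050 kg/m³ × 9.81 m/s² × 3780 m = 1.131×10^8 Pa = 113.1 MPa
dunite: 3220 kg/m³ × 9.81 m/s² × 29910 m = 9.448×10^8 Pa = 944.8 MPa
Total = 41.22 + 33.91 + 27.01 + 113.1 + 944.8 = 1160.1 MPa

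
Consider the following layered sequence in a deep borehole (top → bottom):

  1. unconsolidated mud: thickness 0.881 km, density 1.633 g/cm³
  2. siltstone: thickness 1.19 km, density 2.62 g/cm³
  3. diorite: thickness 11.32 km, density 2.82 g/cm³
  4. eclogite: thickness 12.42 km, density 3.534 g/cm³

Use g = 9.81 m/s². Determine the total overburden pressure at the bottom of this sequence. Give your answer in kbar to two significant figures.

7.9 kbar

unconsolidated mud: 1633 kg/m³ × 9.81 m/s² × 881 m = 1.411×10^7 Pa = 0.1411 kbar
siltstone: 2620 kg/m³ × 9.81 m/s² × 1190 m = 3.059×10^7 Pa = 0.3059 kbar
diorite: 2820 kg/m³ × 9.81 m/s² × 11320 m = 3.132×10^8 Pa = 3.132 kbar
eclogite: 3534 kg/m³ × 9.81 m/s² × 12420 m = 4.306×10^8 Pa = 4.306 kbar
Total = 0.1411 + 0.3059 + 3.132 + 4.306 = 7.8844 kbar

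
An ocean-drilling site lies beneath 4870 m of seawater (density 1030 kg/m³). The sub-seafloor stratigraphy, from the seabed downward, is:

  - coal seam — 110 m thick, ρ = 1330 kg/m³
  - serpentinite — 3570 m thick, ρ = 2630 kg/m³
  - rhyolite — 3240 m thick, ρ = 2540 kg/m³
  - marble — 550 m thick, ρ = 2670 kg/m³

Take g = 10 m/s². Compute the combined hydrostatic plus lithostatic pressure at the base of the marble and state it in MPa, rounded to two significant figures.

seawater: 1030 kg/m³ × 10 m/s² × 4870 m = 5.016×10^7 Pa = 50.16 MPa
coal seam: 1330 kg/m³ × 10 m/s² × 110 m = 1.463×10^6 Pa = 1.463 MPa
serpentinite: 2630 kg/m³ × 10 m/s² × 3570 m = 9.389×10^7 Pa = 93.89 MPa
rhyolite: 2540 kg/m³ × 10 m/s² × 3240 m = 8.230×10^7 Pa = 82.30 MPa
marble: 2670 kg/m³ × 10 m/s² × 550 m = 1.468×10^7 Pa = 14.69 MPa
Total = 50.16 + 1.463 + 93.89 + 82.30 + 14.69 = 242.50 MPa

240 MPa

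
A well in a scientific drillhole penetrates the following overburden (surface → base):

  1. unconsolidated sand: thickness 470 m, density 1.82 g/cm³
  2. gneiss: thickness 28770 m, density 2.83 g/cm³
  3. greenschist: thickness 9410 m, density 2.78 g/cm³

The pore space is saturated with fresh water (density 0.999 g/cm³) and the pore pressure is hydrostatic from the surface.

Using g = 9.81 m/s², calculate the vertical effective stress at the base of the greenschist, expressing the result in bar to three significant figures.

Overburden (lithostatic) stress σ_v:
unconsolidated sand: 1820 kg/m³ × 9.81 m/s² × 470 m = 8.391×10^6 Pa = 8.391 MPa
gneiss: 2830 kg/m³ × 9.81 m/s² × 28770 m = 7.987×10^8 Pa = 798.7 MPa
greenschist: 2780 kg/m³ × 9.81 m/s² × 9410 m = 2.566×10^8 Pa = 256.6 MPa
Total = 8.391 + 798.7 + 256.6 = 1063.7 MPa
Pore pressure P_p = 999 kg/m³ × 9.81 m/s² × 38650 m = 3.788×10^8 Pa = 378.8 MPa
Effective stress σ' = σ_v − P_p = 1064 − 378.8 = 684.96 MPa = 6849.6 bar

6850 bar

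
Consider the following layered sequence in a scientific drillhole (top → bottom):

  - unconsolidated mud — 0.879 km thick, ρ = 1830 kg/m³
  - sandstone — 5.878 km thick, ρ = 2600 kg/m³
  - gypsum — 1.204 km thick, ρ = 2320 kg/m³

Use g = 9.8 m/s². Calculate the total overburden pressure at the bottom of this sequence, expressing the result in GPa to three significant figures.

unconsolidated mud: 1830 kg/m³ × 9.8 m/s² × 879 m = 1.576×10^7 Pa = 0.01576 GPa
sandstone: 2600 kg/m³ × 9.8 m/s² × 5878 m = 1.498×10^8 Pa = 0.1498 GPa
gypsum: 2320 kg/m³ × 9.8 m/s² × 1204 m = 2.737×10^7 Pa = 0.02737 GPa
Total = 0.01576 + 0.1498 + 0.02737 = 0.19291 GPa

0.193 GPa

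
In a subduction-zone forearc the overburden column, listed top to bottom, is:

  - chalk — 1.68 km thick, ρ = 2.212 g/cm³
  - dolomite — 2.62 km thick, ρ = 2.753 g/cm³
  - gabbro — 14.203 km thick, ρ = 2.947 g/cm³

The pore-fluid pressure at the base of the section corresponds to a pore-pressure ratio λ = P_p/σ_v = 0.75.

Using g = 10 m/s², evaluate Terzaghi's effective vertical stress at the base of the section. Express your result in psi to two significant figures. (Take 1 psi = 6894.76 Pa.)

Overburden (lithostatic) stress σ_v:
chalk: 2212 kg/m³ × 10 m/s² × 1680 m = 3.716×10^7 Pa = 37.16 MPa
dolomite: 2753 kg/m³ × 10 m/s² × 2620 m = 7.213×10^7 Pa = 72.13 MPa
gabbro: 2947 kg/m³ × 10 m/s² × 14203 m = 4.186×10^8 Pa = 418.6 MPa
Total = 37.16 + 72.13 + 418.6 = 527.85 MPa
Pore pressure P_p = λ·σ_v = 0.75 × 527.9 MPa = 395.9 MPa
Effective stress σ' = σ_v − P_p = 527.9 − 395.9 = 131.96 MPa = 19140 psi

19000 psi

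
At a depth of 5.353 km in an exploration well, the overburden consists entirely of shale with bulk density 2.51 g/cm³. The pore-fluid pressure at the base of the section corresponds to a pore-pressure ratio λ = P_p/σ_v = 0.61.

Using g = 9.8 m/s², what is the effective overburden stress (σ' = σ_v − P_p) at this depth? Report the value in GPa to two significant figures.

Overburden (lithostatic) stress σ_v:
shale: 2510 kg/m³ × 9.8 m/s² × 5353 m = 1.317×10^8 Pa = 131.7 MPa
Pore pressure P_p = λ·σ_v = 0.61 × 131.7 MPa = 80.32 MPa
Effective stress σ' = σ_v − P_p = 131.7 − 80.32 = 51.353 MPa = 0.051353 GPa

0.051 GPa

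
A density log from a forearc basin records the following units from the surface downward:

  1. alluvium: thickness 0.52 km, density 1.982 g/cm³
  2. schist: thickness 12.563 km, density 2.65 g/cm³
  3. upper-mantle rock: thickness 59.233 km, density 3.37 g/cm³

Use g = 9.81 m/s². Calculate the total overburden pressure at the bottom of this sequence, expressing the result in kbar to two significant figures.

alluvium: 1982 kg/m³ × 9.81 m/s² × 520 m = 1.011×10^7 Pa = 0.1011 kbar
schist: 2650 kg/m³ × 9.81 m/s² × 12563 m = 3.266×10^8 Pa = 3.266 kbar
upper-mantle rock: 3370 kg/m³ × 9.81 m/s² × 59233 m = 1.958×10^9 Pa = 19.58 kbar
Total = 0.1011 + 3.266 + 19.58 = 22.949 kbar

23 kbar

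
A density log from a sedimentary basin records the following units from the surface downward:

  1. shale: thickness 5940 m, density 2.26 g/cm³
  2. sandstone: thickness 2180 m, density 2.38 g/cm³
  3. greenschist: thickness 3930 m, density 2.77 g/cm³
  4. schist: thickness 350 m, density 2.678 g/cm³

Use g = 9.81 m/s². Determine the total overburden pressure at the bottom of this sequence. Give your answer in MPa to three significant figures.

shale: 2260 kg/m³ × 9.81 m/s² × 5940 m = 1.317×10^8 Pa = 131.7 MPa
sandstone: 2380 kg/m³ × 9.81 m/s² × 2180 m = 5.090×10^7 Pa = 50.90 MPa
greenschist: 2770 kg/m³ × 9.81 m/s² × 3930 m = 1.068×10^8 Pa = 106.8 MPa
schist: 2678 kg/m³ × 9.81 m/s² × 350 m = 9.195×10^6 Pa = 9.195 MPa
Total = 131.7 + 50.90 + 106.8 + 9.195 = 298.58 MPa

299 MPa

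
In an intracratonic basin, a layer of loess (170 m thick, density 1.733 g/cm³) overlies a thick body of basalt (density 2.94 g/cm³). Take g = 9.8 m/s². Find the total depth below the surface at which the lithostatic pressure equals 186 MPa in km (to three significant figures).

Pressure at base of upper layers: 1733×9.8×170 = 2.887×10^6 Pa = 2.887 MPa
Remaining pressure to be supplied by basalt: 1.860×10^8 − 2.887×10^6 = 1.831×10^8 Pa
Additional depth in basalt = 1.831×10^8 Pa / (2940 kg/m³ × 9.8 m/s²) = 6355.4 m
Total depth = 170 m + 6355.4 m = 6525.4 m
= 6.5254 km

6.53 km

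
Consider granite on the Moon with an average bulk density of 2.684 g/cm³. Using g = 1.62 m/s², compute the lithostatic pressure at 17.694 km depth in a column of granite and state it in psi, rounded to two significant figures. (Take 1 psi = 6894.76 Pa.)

11000 psi

granite: 2684 kg/m³ × 1.62 m/s² × 17694 m = 7.693×10^7 Pa = 11158 psi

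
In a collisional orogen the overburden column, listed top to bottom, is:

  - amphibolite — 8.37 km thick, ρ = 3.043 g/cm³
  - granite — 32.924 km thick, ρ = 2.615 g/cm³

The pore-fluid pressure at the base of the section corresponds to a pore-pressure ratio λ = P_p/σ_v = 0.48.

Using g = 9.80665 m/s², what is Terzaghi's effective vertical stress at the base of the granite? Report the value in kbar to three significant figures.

Overburden (lithostatic) stress σ_v:
amphibolite: 3043 kg/m³ × 9.80665 m/s² × 8370 m = 2.498×10^8 Pa = 249.8 MPa
granite: 2615 kg/m³ × 9.80665 m/s² × 32924 m = 8.443×10^8 Pa = 844.3 MPa
Total = 249.8 + 844.3 = 1094.1 MPa
Pore pressure P_p = λ·σ_v = 0.48 × 1094 MPa = 525.2 MPa
Effective stress σ' = σ_v − P_p = 1094 − 525.2 = 568.93 MPa = 5.6893 kbar

5.69 kbar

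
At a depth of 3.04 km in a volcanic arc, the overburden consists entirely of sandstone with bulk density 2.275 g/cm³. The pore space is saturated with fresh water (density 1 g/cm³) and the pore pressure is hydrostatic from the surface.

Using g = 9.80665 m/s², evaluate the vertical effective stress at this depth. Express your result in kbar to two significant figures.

Overburden (lithostatic) stress σ_v:
sandstone: 2275 kg/m³ × 9.80665 m/s² × 3040 m = 6.782×10^7 Pa = 67.82 MPa
Pore pressure P_p = 1000 kg/m³ × 9.80665 m/s² × 3040 m = 2.981×10^7 Pa = 29.81 MPa
Effective stress σ' = σ_v − P_p = 67.82 − 29.81 = 38.011 MPa = 0.38011 kbar

0.38 kbar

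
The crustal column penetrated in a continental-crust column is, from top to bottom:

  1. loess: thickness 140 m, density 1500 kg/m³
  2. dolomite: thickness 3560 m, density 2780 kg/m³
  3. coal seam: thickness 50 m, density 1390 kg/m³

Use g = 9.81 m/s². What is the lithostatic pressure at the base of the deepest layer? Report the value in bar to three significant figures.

998 bar

loess: 1500 kg/m³ × 9.81 m/s² × 140 m = 2.060×10^6 Pa = 20.60 bar
dolomite: 2780 kg/m³ × 9.81 m/s² × 3560 m = 9.709×10^7 Pa = 970.9 bar
coal seam: 1390 kg/m³ × 9.81 m/s² × 50 m = 6.818×10^5 Pa = 6.818 bar
Total = 20.60 + 970.9 + 6.818 = 998.30 bar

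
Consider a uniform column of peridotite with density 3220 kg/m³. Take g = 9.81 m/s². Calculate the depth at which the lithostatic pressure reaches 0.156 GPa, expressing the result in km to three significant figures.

h = P/(ρg) = 0.156 GPa / (3220 kg/m³ × 9.81 m/s²) = 1.560×10^8 Pa / 31588 Pa/m = 4938.6 m
= 4.9386 km

4.94 km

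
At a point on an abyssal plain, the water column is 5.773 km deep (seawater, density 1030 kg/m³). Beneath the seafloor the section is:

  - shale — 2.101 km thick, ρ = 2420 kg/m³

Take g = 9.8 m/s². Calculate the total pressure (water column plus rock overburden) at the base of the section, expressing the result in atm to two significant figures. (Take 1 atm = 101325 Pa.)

seawater: 1030 kg/m³ × 9.8 m/s² × 5773 m = 5.827×10^7 Pa = 575.1 atm
shale: 2420 kg/m³ × 9.8 m/s² × 2101 m = 4.983×10^7 Pa = 491.8 atm
Total = 575.1 + 491.8 = 1066.9 atm

1100 atm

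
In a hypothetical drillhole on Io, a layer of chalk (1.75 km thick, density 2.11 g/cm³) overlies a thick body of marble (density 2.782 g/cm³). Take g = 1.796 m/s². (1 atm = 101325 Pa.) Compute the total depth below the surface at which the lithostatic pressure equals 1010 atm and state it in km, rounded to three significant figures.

20.9 km

Pressure at base of upper layers: 2110×1.796×1750 = 6.632×10^6 Pa = 65.45 atm
Remaining pressure to be supplied by marble: 1.023×10^8 − 6.632×10^6 = 9.571×10^7 Pa
Additional depth in marble = 9.571×10^7 Pa / (2782 kg/m³ × 1.796 m/s²) = 19155 m
Total depth = 1750 m + 19155 m = 20905 m
= 20.905 km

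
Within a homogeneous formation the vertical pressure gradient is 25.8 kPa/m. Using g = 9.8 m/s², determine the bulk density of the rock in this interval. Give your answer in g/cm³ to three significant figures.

ρ = (dP/dz)/g = 25.8 kPa/m / 9.8 m/s² = 25800 Pa/m / 9.8 m/s² = 2632.7 kg/m³
= 2.633 g/cm³

2.63 g/cm³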